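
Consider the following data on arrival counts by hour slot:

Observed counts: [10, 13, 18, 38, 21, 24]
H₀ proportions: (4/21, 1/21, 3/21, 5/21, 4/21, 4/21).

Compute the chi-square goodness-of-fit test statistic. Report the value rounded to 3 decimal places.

test statistic = 19.113

n = 124; E_i = n·p_i = [23.62, 5.90, 17.71, 29.52, 23.62, 23.62]
χ² = (10−23.62)²/23.62 + (13−5.90)²/5.90 + (18−17.71)²/17.71 + (38−29.52)²/29.52 + (21−23.62)²/23.62 + (24−23.62)²/23.62 = 19.1133
df = 5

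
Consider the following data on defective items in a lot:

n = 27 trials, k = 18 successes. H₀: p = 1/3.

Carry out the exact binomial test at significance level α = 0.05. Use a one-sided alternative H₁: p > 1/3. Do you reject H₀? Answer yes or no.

reject H₀: yes

Exact binomial: n=27, k=18, p₀=1/3=0.3333
P(X≥18) from Σ C(n,i)·p₀^i·(1−p₀)^(n−i)
p-value (one-sided, H₁ greater) = 0.00041
At α=0.05: p < α → reject H₀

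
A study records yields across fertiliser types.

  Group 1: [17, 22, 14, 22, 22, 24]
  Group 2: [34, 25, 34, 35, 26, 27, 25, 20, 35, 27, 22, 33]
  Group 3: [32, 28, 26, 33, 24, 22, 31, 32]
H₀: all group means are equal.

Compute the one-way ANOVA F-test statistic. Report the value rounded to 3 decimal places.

test statistic = 7.347

Group means [20.17, 28.58, 28.50], grand mean 26.615
SSB = Σnᵢ(x̄ᵢ−x̄)² = 324.404; SSW = ΣΣ(x−x̄ᵢ)² = 507.750
MSB = 324.404/2 = 162.2019; MSW = 507.750/23 = 22.0761
F = MSB/MSW = 7.3474
df = (2, 23)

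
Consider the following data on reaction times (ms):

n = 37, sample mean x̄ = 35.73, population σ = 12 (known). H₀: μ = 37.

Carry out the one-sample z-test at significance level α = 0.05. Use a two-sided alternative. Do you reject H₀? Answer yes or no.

SE = σ/√n = 12/√37 = 1.9728
z = (x̄−μ₀)/SE = (35.73−37)/1.9728 = -0.6438
p-value (two-sided) = 0.51973
At α=0.05: p ≥ α → fail to reject H₀

reject H₀: no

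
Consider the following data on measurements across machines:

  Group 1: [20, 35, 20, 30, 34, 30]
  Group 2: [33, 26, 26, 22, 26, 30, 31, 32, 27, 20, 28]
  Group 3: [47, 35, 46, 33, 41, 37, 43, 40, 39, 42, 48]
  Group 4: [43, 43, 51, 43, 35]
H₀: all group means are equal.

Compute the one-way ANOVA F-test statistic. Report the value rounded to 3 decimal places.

test statistic = 21.040

Group means [28.17, 27.36, 41.00, 43.00], grand mean 34.424
SSB = Σnᵢ(x̄ᵢ−x̄)² = 1626.682; SSW = ΣΣ(x−x̄ᵢ)² = 747.379
MSB = 1626.682/3 = 542.2273; MSW = 747.379/29 = 25.7717
F = MSB/MSW = 21.0397
df = (3, 29)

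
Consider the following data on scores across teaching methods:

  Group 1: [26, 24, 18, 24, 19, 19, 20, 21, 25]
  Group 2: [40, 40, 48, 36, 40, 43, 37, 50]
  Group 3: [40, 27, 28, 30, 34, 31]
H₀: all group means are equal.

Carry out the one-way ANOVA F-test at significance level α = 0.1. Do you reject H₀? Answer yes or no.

Group means [21.78, 41.75, 31.67], grand mean 31.304
SSB = Σnᵢ(x̄ᵢ−x̄)² = 1690.481; SSW = ΣΣ(x−x̄ᵢ)² = 358.389
MSB = 1690.481/2 = 845.2403; MSW = 358.389/20 = 17.9194
F = MSB/MSW = 47.1689
df = (2, 20)
p-value (upper-tail) = 0.00000
At α=0.1: p < α → reject H₀

reject H₀: yes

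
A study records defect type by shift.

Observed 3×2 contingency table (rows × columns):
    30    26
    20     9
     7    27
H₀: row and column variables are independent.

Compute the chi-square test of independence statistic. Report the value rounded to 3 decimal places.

Row totals [56, 29, 34], col totals [57, 62], n=119
χ² = (30−26.82)²/26.82 + (26−29.18)²/29.18 + (20−13.89)²/13.89 + (9−15.11)²/15.11 + (7−16.29)²/16.29 + (27−17.71)²/17.71 = 16.0411
df = 2

test statistic = 16.041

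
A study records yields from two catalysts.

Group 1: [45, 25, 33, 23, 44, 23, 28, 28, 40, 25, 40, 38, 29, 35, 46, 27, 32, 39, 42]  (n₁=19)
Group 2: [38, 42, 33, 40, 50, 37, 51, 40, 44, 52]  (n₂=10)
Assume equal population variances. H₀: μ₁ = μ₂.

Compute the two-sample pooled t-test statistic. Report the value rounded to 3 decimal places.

test statistic = -3.090

x̄₁=33.789, s₁=7.807, n₁=19
x̄₂=42.700, s₂=6.447, n₂=10
s_p² = [18·7.807² + 9·6.447²]/27 = 54.4910
SE = √(s_p²·(1/19+1/10)) = 2.8839
t = (33.789−42.700)/2.8839 = -3.0897
df = 27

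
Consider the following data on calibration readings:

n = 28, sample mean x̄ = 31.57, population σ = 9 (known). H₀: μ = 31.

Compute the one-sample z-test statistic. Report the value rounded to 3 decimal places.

test statistic = 0.335

SE = σ/√n = 9/√28 = 1.7008
z = (x̄−μ₀)/SE = (31.57−31)/1.7008 = 0.3351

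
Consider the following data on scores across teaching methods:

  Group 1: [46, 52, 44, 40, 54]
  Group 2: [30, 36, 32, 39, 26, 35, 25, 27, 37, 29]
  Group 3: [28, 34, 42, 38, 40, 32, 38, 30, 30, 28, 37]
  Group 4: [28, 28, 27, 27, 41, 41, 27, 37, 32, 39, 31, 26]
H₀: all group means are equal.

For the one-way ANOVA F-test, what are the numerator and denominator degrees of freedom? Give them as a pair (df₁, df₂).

degrees of freedom = [3, 34]

k = 4 groups, N = 38 total
df = (k−1, N−k) = (4−1, 38−4) = (3, 34)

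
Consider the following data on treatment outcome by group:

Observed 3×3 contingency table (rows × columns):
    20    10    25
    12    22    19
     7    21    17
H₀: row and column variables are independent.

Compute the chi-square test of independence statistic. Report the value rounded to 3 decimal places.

test statistic = 12.058

Row totals [55, 53, 45], col totals [39, 53, 61], n=153
χ² = (20−14.02)²/14.02 + (10−19.05)²/19.05 + (25−21.93)²/21.93 + (12−13.51)²/13.51 + (22−18.36)²/18.36 + (19−21.13)²/21.13 + (7−11.47)²/11.47 + (21−15.59)²/15.59 + (17−17.94)²/17.94 = 12.0584
df = 4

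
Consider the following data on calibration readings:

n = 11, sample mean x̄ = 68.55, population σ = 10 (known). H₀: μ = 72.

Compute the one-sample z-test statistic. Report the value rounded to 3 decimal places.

SE = σ/√n = 10/√11 = 3.0151
z = (x̄−μ₀)/SE = (68.55−72)/3.0151 = -1.1442

test statistic = -1.144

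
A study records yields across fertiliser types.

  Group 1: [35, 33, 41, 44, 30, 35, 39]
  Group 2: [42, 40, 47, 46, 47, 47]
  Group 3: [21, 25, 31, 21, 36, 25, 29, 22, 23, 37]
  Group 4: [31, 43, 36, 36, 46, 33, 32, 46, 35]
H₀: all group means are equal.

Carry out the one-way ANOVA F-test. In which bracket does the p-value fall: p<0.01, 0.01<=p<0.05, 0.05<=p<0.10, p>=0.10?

Group means [36.71, 44.83, 27.00, 37.56], grand mean 35.438
SSB = Σnᵢ(x̄ᵢ−x̄)² = 1293.391; SSW = ΣΣ(x−x̄ᵢ)² = 788.484
MSB = 1293.391/3 = 431.1303; MSW = 788.484/28 = 28.1601
F = MSB/MSW = 15.3099
df = (3, 28)
p-value (upper-tail) = 0.00000
→ bracket: p<0.01

p-value bracket: p<0.01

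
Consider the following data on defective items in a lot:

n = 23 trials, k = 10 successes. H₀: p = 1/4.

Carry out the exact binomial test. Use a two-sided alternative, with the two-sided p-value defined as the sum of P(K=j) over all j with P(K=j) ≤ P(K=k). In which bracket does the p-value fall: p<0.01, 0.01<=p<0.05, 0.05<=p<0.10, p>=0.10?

Exact binomial: n=23, k=10, p₀=1/4=0.2500
P(X=j) = C(n,j)·p₀^j·(1−p₀)^(n−j); p = Σ P(X=j) over j with P(X=j) ≤ P(X=10)
p-value (two-sided) = 0.05237
→ bracket: 0.05<=p<0.10

p-value bracket: 0.05<=p<0.10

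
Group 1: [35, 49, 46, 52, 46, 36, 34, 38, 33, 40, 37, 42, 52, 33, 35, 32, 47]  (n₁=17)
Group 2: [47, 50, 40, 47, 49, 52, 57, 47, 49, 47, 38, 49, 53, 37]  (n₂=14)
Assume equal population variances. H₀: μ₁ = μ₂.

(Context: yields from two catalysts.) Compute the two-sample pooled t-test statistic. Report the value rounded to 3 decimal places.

x̄₁=40.412, s₁=6.929, n₁=17
x̄₂=47.286, s₂=5.622, n₂=14
s_p² = [16·6.929² + 13·5.622²]/29 = 40.6543
SE = √(s_p²·(1/17+1/14)) = 2.3012
t = (40.412−47.286)/2.3012 = -2.9872
df = 29

test statistic = -2.987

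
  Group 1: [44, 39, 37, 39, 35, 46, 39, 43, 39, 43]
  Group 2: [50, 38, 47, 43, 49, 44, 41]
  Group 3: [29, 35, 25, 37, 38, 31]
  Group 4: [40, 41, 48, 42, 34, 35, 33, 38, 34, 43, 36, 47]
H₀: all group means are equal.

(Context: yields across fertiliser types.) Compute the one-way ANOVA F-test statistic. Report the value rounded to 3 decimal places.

test statistic = 7.872

Group means [40.40, 44.57, 32.50, 39.25], grand mean 39.486
SSB = Σnᵢ(x̄ᵢ−x̄)² = 482.879; SSW = ΣΣ(x−x̄ᵢ)² = 633.864
MSB = 482.879/3 = 160.9595; MSW = 633.864/31 = 20.4472
F = MSB/MSW = 7.8719
df = (3, 31)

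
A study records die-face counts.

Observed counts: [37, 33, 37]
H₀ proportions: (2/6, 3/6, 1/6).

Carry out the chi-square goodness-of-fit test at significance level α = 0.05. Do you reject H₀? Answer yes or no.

n = 107; E_i = n·p_i = [35.67, 53.50, 17.83]
χ² = (37−35.67)²/35.67 + (33−53.50)²/53.50 + (37−17.83)²/17.83 = 28.5047
df = 2
p-value (upper-tail) = 0.00000
At α=0.05: p < α → reject H₀

reject H₀: yes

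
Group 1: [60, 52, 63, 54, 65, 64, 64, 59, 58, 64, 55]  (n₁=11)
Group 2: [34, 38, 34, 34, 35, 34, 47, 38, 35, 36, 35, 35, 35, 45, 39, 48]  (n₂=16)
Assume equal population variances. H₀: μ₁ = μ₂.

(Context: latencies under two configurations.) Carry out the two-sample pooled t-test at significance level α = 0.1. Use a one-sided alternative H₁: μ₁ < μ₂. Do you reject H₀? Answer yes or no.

reject H₀: no

x̄₁=59.818, s₁=4.600, n₁=11
x̄₂=37.625, s₂=4.773, n₂=16
s_p² = [10·4.600² + 15·4.773²]/25 = 22.1355
SE = √(s_p²·(1/11+1/16)) = 1.8428
t = (59.818−37.625)/1.8428 = 12.0434
df = 25
p-value (one-sided, H₁ less) = 1.00000
At α=0.1: p ≥ α → fail to reject H₀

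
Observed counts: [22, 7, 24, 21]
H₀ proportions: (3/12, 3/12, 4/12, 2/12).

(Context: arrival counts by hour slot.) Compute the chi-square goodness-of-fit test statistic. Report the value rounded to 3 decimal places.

test statistic = 13.919

n = 74; E_i = n·p_i = [18.50, 18.50, 24.67, 12.33]
χ² = (22−18.50)²/18.50 + (7−18.50)²/18.50 + (24−24.67)²/24.67 + (21−12.33)²/12.33 = 13.9189
df = 3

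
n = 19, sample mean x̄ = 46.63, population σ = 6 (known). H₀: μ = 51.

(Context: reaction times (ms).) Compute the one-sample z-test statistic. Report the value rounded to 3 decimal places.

test statistic = -3.175

SE = σ/√n = 6/√19 = 1.3765
z = (x̄−μ₀)/SE = (46.63−51)/1.3765 = -3.1747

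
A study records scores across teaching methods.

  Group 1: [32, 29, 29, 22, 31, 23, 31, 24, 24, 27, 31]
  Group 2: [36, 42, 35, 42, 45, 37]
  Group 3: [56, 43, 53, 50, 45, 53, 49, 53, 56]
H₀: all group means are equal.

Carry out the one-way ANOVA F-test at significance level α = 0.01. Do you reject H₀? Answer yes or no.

Group means [27.55, 39.50, 50.89], grand mean 38.385
SSB = Σnᵢ(x̄ᵢ−x̄)² = 2707.038; SSW = ΣΣ(x−x̄ᵢ)² = 385.116
MSB = 2707.038/2 = 1353.5188; MSW = 385.116/23 = 16.7442
F = MSB/MSW = 80.8352
df = (2, 23)
p-value (upper-tail) = 0.00000
At α=0.01: p < α → reject H₀

reject H₀: yes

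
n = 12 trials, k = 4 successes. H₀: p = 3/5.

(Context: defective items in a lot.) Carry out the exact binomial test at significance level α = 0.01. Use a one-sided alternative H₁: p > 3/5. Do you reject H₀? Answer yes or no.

Exact binomial: n=12, k=4, p₀=3/5=0.6000
P(X≥4) from Σ C(n,i)·p₀^i·(1−p₀)^(n−i)
p-value (one-sided, H₁ greater) = 0.98473
At α=0.01: p ≥ α → fail to reject H₀

reject H₀: no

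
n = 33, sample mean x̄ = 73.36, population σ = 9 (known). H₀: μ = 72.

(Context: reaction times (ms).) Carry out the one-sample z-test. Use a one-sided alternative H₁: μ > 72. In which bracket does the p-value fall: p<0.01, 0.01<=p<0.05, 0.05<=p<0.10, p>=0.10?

SE = σ/√n = 9/√33 = 1.5667
z = (x̄−μ₀)/SE = (73.36−72)/1.5667 = 0.8681
p-value (one-sided, H₁ greater) = 0.19268
→ bracket: p>=0.10

p-value bracket: p>=0.10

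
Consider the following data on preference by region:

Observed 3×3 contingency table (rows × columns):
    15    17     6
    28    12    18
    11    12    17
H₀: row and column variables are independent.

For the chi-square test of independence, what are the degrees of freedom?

degrees of freedom = 4

df = (r−1)(c−1) = (3−1)·(3−1) = 4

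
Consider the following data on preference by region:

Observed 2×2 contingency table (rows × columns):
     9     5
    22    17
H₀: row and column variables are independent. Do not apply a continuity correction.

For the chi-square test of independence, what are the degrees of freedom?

degrees of freedom = 1

df = (r−1)(c−1) = (2−1)·(2−1) = 1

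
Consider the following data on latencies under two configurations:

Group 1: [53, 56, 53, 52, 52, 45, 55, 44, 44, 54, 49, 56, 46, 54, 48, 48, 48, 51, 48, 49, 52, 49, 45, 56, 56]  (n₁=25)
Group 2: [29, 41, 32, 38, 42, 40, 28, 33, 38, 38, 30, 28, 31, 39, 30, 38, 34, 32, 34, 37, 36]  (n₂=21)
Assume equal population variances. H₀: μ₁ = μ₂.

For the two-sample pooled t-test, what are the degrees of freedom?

degrees of freedom = 44

df = n₁ + n₂ − 2 = 25 + 21 − 2 = 44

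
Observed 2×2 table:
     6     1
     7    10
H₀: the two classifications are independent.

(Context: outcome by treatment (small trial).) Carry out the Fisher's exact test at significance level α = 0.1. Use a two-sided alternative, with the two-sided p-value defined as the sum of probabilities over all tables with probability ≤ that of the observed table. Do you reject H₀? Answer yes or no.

Margins: r₁=7, r₂=17, c₁=13, c₂=11, n=24
p_obs = C(7,6)·C(17,7)/C(24,13); sum pmf over tables with pmf ≤ p_obs
p-value (two-sided) = 0.07780
At α=0.1: p < α → reject H₀

reject H₀: yes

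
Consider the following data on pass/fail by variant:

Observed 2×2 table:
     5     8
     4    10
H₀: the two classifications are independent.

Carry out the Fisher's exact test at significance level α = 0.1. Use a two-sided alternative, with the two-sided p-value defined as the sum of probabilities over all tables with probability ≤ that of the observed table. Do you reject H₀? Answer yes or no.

reject H₀: no

Margins: r₁=13, r₂=14, c₁=9, c₂=18, n=27
p_obs = C(13,5)·C(14,4)/C(27,9); sum pmf over tables with pmf ≤ p_obs
p-value (two-sided) = 0.69458
At α=0.1: p ≥ α → fail to reject H₀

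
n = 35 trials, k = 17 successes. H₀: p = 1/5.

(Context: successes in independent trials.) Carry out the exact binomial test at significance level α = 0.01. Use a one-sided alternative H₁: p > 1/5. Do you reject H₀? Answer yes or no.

reject H₀: yes

Exact binomial: n=35, k=17, p₀=1/5=0.2000
P(X≥17) from Σ C(n,i)·p₀^i·(1−p₀)^(n−i)
p-value (one-sided, H₁ greater) = 0.00014
At α=0.01: p < α → reject H₀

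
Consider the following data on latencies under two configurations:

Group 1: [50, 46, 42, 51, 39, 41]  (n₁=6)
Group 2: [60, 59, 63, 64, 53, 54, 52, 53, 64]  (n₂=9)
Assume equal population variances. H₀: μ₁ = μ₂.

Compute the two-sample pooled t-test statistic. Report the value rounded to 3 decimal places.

x̄₁=44.833, s₁=4.956, n₁=6
x̄₂=58.000, s₂=5.050, n₂=9
s_p² = [5·4.956² + 8·5.050²]/13 = 25.1410
SE = √(s_p²·(1/6+1/9)) = 2.6427
t = (44.833−58.000)/2.6427 = -4.9824
df = 13

test statistic = -4.982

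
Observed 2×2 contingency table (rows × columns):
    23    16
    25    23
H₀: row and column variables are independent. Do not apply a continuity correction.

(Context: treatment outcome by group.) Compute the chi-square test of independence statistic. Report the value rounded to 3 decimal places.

test statistic = 0.413

Row totals [39, 48], col totals [48, 39], n=87
χ² = (23−21.52)²/21.52 + (16−17.48)²/17.48 + (25−26.48)²/26.48 + (23−21.52)²/21.52 = 0.4131
df = 1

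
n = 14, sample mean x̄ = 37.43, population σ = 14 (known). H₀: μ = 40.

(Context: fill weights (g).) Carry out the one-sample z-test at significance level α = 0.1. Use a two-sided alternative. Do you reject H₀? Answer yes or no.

reject H₀: no

SE = σ/√n = 14/√14 = 3.7417
z = (x̄−μ₀)/SE = (37.43−40)/3.7417 = -0.6869
p-value (two-sided) = 0.49217
At α=0.1: p ≥ α → fail to reject H₀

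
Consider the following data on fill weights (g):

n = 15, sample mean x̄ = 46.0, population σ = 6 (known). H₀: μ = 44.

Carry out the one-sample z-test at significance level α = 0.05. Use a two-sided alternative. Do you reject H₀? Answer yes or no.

reject H₀: no

SE = σ/√n = 6/√15 = 1.5492
z = (x̄−μ₀)/SE = (46.0−44)/1.5492 = 1.2910
p-value (two-sided) = 0.19671
At α=0.05: p ≥ α → fail to reject H₀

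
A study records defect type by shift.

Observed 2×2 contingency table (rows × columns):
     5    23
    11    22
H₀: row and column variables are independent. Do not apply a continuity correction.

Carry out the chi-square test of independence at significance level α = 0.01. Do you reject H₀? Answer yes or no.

Row totals [28, 33], col totals [16, 45], n=61
χ² = (5−7.34)²/7.34 + (23−20.66)²/20.66 + (11−8.66)²/8.66 + (22−24.34)²/24.34 = 1.8750
df = 1
p-value (upper-tail) = 0.17091
At α=0.01: p ≥ α → fail to reject H₀

reject H₀: no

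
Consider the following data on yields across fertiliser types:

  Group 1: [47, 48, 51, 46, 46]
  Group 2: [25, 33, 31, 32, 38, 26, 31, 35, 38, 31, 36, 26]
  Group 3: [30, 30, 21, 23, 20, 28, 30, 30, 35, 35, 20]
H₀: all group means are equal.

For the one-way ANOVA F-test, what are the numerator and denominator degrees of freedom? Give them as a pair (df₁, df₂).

degrees of freedom = [2, 25]

k = 3 groups, N = 28 total
df = (k−1, N−k) = (3−1, 28−3) = (2, 25)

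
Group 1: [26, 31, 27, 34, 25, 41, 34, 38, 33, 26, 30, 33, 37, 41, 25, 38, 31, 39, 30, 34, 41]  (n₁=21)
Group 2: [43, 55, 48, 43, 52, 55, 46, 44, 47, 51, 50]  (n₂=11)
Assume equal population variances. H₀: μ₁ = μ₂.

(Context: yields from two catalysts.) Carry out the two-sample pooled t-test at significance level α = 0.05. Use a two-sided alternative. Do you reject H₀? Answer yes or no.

x̄₁=33.048, s₁=5.408, n₁=21
x̄₂=48.545, s₂=4.413, n₂=11
s_p² = [20·5.408² + 10·4.413²]/30 = 25.9893
SE = √(s_p²·(1/21+1/11)) = 1.8974
t = (33.048−48.545)/1.8974 = -8.1678
df = 30
p-value (two-sided) = 0.00000
At α=0.05: p < α → reject H₀

reject H₀: yes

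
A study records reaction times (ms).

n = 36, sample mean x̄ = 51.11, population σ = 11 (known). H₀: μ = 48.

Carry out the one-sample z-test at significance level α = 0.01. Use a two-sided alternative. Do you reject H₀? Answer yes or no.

reject H₀: no

SE = σ/√n = 11/√36 = 1.8333
z = (x̄−μ₀)/SE = (51.11−48)/1.8333 = 1.6964
p-value (two-sided) = 0.08982
At α=0.01: p ≥ α → fail to reject H₀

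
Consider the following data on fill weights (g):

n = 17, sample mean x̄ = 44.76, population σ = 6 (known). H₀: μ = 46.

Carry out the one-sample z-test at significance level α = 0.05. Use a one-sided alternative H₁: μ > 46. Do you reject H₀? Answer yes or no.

reject H₀: no

SE = σ/√n = 6/√17 = 1.4552
z = (x̄−μ₀)/SE = (44.76−46)/1.4552 = -0.8521
p-value (one-sided, H₁ greater) = 0.80292
At α=0.05: p ≥ α → fail to reject H₀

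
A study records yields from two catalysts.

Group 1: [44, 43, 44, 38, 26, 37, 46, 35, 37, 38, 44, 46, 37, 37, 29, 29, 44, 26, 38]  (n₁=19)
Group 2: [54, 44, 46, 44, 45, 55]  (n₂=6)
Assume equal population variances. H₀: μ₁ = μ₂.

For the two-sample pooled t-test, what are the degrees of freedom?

df = n₁ + n₂ − 2 = 19 + 6 − 2 = 23

degrees of freedom = 23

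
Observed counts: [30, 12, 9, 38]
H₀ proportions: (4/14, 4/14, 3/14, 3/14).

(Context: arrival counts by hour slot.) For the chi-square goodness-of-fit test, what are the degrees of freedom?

df = k − 1 = 4 − 1 = 3

degrees of freedom = 3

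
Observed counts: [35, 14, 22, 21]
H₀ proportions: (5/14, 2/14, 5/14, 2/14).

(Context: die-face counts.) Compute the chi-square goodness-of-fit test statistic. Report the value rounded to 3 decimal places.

test statistic = 8.480

n = 92; E_i = n·p_i = [32.86, 13.14, 32.86, 13.14]
χ² = (35−32.86)²/32.86 + (14−13.14)²/13.14 + (22−32.86)²/32.86 + (21−13.14)²/13.14 = 8.4804
df = 3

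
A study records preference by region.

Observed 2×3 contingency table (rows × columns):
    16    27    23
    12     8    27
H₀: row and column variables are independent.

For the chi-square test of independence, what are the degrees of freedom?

degrees of freedom = 2

df = (r−1)(c−1) = (2−1)·(3−1) = 2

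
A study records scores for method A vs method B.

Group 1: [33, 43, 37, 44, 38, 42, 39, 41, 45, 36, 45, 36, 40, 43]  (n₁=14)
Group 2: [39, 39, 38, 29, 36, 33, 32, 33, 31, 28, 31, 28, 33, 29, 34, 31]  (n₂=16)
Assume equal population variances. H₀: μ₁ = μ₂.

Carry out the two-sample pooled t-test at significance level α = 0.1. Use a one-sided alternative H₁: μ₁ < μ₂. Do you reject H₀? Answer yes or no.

x̄₁=40.143, s₁=3.759, n₁=14
x̄₂=32.750, s₂=3.661, n₂=16
s_p² = [13·3.759² + 15·3.661²]/28 = 13.7398
SE = √(s_p²·(1/14+1/16)) = 1.3565
t = (40.143−32.750)/1.3565 = 5.4499
df = 28
p-value (one-sided, H₁ less) = 1.00000
At α=0.1: p ≥ α → fail to reject H₀

reject H₀: no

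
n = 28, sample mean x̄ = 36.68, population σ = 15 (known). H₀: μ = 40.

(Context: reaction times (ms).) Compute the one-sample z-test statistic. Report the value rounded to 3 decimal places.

test statistic = -1.171

SE = σ/√n = 15/√28 = 2.8347
z = (x̄−μ₀)/SE = (36.68−40)/2.8347 = -1.1712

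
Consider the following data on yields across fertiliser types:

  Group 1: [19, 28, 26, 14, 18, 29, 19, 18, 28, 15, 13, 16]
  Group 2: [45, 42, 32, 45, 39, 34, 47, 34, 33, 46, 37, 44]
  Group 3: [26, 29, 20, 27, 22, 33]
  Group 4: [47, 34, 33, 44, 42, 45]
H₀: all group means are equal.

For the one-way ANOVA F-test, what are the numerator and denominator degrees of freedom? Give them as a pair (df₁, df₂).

degrees of freedom = [3, 32]

k = 4 groups, N = 36 total
df = (k−1, N−k) = (4−1, 36−4) = (3, 32)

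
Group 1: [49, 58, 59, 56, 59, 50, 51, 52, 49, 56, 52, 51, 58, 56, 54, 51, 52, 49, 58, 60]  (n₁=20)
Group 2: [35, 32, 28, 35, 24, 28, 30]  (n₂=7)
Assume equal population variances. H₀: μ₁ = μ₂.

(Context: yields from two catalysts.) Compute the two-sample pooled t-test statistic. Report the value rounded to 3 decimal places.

test statistic = 13.972

x̄₁=54.000, s₁=3.811, n₁=20
x̄₂=30.286, s₂=4.030, n₂=7
s_p² = [19·3.811² + 6·4.030²]/25 = 14.9371
SE = √(s_p²·(1/20+1/7)) = 1.6973
t = (54.000−30.286)/1.6973 = 13.9720
df = 25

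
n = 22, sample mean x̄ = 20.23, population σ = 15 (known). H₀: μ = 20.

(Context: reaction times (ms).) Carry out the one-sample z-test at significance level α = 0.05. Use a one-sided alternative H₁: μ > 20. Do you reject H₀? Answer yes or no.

reject H₀: no

SE = σ/√n = 15/√22 = 3.1980
z = (x̄−μ₀)/SE = (20.23−20)/3.1980 = 0.0719
p-value (one-sided, H₁ greater) = 0.47133
At α=0.05: p ≥ α → fail to reject H₀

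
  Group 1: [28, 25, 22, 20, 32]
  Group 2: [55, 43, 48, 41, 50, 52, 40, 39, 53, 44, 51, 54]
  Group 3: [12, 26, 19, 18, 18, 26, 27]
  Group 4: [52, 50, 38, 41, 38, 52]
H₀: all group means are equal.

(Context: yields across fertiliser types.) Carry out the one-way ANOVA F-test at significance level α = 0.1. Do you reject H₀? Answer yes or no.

Group means [25.40, 47.50, 20.86, 45.17], grand mean 37.133
SSB = Σnᵢ(x̄ᵢ−x̄)² = 4219.576; SSW = ΣΣ(x−x̄ᵢ)² = 887.890
MSB = 4219.576/3 = 1406.5254; MSW = 887.890/26 = 34.1496
F = MSB/MSW = 41.1871
df = (3, 26)
p-value (upper-tail) = 0.00000
At α=0.1: p < α → reject H₀

reject H₀: yes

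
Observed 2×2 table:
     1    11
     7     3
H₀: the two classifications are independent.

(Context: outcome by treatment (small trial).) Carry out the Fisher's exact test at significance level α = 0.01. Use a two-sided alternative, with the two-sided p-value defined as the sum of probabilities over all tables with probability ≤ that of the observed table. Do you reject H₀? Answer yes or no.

reject H₀: yes

Margins: r₁=12, r₂=10, c₁=8, c₂=14, n=22
p_obs = C(12,1)·C(10,7)/C(22,8); sum pmf over tables with pmf ≤ p_obs
p-value (two-sided) = 0.00619
At α=0.01: p < α → reject H₀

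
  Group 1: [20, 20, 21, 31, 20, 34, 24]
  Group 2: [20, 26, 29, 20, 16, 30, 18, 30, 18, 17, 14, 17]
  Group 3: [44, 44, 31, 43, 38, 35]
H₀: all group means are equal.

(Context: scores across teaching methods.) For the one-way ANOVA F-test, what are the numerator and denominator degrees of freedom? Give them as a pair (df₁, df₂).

k = 3 groups, N = 25 total
df = (k−1, N−k) = (3−1, 25−3) = (2, 22)

degrees of freedom = [2, 22]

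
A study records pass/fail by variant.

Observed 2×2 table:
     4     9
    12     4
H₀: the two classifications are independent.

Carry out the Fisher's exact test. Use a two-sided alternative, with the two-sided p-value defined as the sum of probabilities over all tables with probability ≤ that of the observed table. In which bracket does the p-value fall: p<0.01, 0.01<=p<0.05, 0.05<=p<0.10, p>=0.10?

Margins: r₁=13, r₂=16, c₁=16, c₂=13, n=29
p_obs = C(13,4)·C(16,12)/C(29,16); sum pmf over tables with pmf ≤ p_obs
p-value (two-sided) = 0.02705
→ bracket: 0.01<=p<0.05

p-value bracket: 0.01<=p<0.05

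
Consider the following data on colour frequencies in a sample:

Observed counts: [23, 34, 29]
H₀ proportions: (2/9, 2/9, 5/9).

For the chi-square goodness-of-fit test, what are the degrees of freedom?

degrees of freedom = 2

df = k − 1 = 3 − 1 = 2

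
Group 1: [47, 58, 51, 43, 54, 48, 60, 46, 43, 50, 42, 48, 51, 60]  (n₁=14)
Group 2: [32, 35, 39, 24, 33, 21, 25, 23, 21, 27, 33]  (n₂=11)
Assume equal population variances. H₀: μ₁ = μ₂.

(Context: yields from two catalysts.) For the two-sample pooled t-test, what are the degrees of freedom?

df = n₁ + n₂ − 2 = 14 + 11 − 2 = 23

degrees of freedom = 23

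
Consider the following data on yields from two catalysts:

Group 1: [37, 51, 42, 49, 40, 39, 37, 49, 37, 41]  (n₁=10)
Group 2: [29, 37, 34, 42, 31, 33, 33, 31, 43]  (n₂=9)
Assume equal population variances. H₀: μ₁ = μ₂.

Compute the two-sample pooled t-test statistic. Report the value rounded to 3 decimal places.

test statistic = 3.102

x̄₁=42.200, s₁=5.453, n₁=10
x̄₂=34.778, s₂=4.919, n₂=9
s_p² = [9·5.453² + 8·4.919²]/17 = 27.1268
SE = √(s_p²·(1/10+1/9)) = 2.3931
t = (42.200−34.778)/2.3931 = 3.1016
df = 17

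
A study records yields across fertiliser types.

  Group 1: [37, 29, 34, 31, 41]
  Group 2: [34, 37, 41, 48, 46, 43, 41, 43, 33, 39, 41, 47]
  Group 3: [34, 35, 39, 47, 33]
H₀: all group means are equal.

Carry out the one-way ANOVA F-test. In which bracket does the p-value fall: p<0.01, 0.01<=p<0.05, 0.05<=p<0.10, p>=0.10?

p-value bracket: 0.05<=p<0.10

Group means [34.40, 41.08, 37.60], grand mean 38.773
SSB = Σnᵢ(x̄ᵢ−x̄)² = 166.547; SSW = ΣΣ(x−x̄ᵢ)² = 473.317
MSB = 166.547/2 = 83.2735; MSW = 473.317/19 = 24.9114
F = MSB/MSW = 3.3428
df = (2, 19)
p-value (upper-tail) = 0.05703
→ bracket: 0.05<=p<0.10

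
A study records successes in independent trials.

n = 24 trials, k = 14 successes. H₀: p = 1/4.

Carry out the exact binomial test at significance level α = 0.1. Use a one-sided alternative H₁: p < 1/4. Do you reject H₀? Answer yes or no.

Exact binomial: n=24, k=14, p₀=1/4=0.2500
P(X≤14) from Σ C(n,i)·p₀^i·(1−p₀)^(n−i)
p-value (one-sided, H₁ less) = 0.99989
At α=0.1: p ≥ α → fail to reject H₀

reject H₀: no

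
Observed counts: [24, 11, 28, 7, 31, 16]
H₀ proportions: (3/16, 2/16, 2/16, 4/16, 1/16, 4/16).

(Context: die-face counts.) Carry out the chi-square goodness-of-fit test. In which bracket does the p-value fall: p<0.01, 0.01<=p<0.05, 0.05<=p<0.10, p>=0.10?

n = 117; E_i = n·p_i = [21.94, 14.62, 14.62, 29.25, 7.31, 29.25]
χ² = (24−21.94)²/21.94 + (11−14.62)²/14.62 + (28−14.62)²/14.62 + (7−29.25)²/29.25 + (31−7.31)²/7.31 + (16−29.25)²/29.25 = 112.9829
df = 5
p-value (upper-tail) = 0.00000
→ bracket: p<0.01

p-value bracket: p<0.01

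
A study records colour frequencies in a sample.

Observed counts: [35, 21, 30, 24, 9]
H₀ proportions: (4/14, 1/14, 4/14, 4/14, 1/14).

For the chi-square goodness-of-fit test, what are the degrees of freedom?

df = k − 1 = 5 − 1 = 4

degrees of freedom = 4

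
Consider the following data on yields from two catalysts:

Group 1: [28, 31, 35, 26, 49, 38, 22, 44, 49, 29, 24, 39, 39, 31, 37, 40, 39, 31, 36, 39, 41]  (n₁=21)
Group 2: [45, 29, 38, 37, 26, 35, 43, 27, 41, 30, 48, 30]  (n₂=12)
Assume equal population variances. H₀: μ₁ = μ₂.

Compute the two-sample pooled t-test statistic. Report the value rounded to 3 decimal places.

test statistic = -0.066

x̄₁=35.571, s₁=7.447, n₁=21
x̄₂=35.750, s₂=7.424, n₂=12
s_p² = [20·7.447² + 11·7.424²]/31 = 55.3353
SE = √(s_p²·(1/21+1/12)) = 2.6919
t = (35.571−35.750)/2.6919 = -0.0663
df = 31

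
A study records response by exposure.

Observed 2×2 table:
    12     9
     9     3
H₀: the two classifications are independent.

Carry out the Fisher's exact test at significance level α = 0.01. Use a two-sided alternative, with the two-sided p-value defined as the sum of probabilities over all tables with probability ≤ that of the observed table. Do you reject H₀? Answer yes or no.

reject H₀: no

Margins: r₁=21, r₂=12, c₁=21, c₂=12, n=33
p_obs = C(21,12)·C(12,9)/C(33,21); sum pmf over tables with pmf ≤ p_obs
p-value (two-sided) = 0.45656
At α=0.01: p ≥ α → fail to reject H₀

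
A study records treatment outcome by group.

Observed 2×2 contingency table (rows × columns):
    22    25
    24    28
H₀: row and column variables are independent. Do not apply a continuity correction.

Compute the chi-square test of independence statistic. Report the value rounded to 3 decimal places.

Row totals [47, 52], col totals [46, 53], n=99
χ² = (22−21.84)²/21.84 + (25−25.16)²/25.16 + (24−24.16)²/24.16 + (28−27.84)²/27.84 = 0.0043
df = 1

test statistic = 0.004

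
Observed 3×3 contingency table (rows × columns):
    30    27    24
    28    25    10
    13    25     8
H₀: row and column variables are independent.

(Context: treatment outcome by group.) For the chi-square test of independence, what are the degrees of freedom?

df = (r−1)(c−1) = (3−1)·(3−1) = 4

degrees of freedom = 4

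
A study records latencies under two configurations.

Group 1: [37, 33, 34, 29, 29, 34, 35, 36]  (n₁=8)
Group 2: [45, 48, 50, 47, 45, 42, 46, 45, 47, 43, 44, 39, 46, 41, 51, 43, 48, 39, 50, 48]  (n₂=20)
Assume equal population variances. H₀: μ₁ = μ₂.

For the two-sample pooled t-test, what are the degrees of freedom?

degrees of freedom = 26

df = n₁ + n₂ − 2 = 8 + 20 − 2 = 26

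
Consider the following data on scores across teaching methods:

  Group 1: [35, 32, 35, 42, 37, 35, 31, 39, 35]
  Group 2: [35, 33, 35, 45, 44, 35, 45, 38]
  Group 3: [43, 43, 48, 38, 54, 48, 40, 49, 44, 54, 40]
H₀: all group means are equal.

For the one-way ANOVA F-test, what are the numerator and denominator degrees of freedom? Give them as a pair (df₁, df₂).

degrees of freedom = [2, 25]

k = 3 groups, N = 28 total
df = (k−1, N−k) = (3−1, 28−3) = (2, 25)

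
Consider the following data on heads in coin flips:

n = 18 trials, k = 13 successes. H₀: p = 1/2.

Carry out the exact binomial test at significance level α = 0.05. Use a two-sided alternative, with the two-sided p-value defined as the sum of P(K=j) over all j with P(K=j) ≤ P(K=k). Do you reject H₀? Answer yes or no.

reject H₀: no

Exact binomial: n=18, k=13, p₀=1/2=0.5000
P(X=j) = C(n,j)·p₀^j·(1−p₀)^(n−j); p = Σ P(X=j) over j with P(X=j) ≤ P(X=13)
p-value (two-sided) = 0.09625
At α=0.05: p ≥ α → fail to reject H₀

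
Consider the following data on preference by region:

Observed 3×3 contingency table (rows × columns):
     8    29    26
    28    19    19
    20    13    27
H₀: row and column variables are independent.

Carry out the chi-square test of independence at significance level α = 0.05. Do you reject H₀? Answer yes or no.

reject H₀: yes

Row totals [63, 66, 60], col totals [56, 61, 72], n=189
χ² = (8−18.67)²/18.67 + (29−20.33)²/20.33 + (26−24.00)²/24.00 + (28−19.56)²/19.56 + (19−21.30)²/21.30 + (19−25.14)²/25.14 + (20−17.78)²/17.78 + (13−19.37)²/19.37 + (27−22.86)²/22.86 = 18.4727
df = 4
p-value (upper-tail) = 0.00100
At α=0.05: p < α → reject H₀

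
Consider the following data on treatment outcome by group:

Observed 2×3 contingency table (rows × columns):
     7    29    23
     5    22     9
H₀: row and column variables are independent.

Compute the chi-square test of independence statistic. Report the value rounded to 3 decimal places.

test statistic = 1.966

Row totals [59, 36], col totals [12, 51, 32], n=95
χ² = (7−7.45)²/7.45 + (29−31.67)²/31.67 + (23−19.87)²/19.87 + (5−4.55)²/4.55 + (22−19.33)²/19.33 + (9−12.13)²/12.13 = 1.9659
df = 2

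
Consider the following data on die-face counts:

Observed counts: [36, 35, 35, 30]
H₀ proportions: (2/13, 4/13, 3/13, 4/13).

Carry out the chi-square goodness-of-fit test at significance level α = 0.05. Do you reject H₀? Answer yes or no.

reject H₀: yes

n = 136; E_i = n·p_i = [20.92, 41.85, 31.38, 41.85]
χ² = (36−20.92)²/20.92 + (35−41.85)²/41.85 + (35−31.38)²/31.38 + (30−41.85)²/41.85 = 15.7543
df = 3
p-value (upper-tail) = 0.00127
At α=0.05: p < α → reject H₀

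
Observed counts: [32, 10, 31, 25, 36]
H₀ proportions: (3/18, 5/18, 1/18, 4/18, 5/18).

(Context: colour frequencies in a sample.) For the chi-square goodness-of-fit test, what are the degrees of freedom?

degrees of freedom = 4

df = k − 1 = 5 − 1 = 4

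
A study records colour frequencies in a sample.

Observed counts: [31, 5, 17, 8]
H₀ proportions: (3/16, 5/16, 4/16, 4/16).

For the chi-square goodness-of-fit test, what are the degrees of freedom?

df = k − 1 = 4 − 1 = 3

degrees of freedom = 3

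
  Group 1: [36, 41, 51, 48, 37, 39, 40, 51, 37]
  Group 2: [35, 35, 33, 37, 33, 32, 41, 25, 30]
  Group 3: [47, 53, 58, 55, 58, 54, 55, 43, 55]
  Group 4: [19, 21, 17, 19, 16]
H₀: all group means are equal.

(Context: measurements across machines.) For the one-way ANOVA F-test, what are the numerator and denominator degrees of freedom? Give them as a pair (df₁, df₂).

degrees of freedom = [3, 28]

k = 4 groups, N = 32 total
df = (k−1, N−k) = (4−1, 32−4) = (3, 28)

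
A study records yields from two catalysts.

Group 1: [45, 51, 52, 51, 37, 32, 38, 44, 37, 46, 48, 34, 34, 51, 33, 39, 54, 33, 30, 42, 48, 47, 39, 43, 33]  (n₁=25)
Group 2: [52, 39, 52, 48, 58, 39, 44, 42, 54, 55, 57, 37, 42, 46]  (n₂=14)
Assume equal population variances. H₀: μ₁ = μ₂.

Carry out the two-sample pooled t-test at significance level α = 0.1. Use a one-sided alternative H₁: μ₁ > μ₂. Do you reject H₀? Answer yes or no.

x̄₁=41.640, s₁=7.387, n₁=25
x̄₂=47.500, s₂=7.176, n₂=14
s_p² = [24·7.387² + 13·7.176²]/37 = 53.4935
SE = √(s_p²·(1/25+1/14)) = 2.4415
t = (41.640−47.500)/2.4415 = -2.4002
df = 37
p-value (one-sided, H₁ greater) = 0.98923
At α=0.1: p ≥ α → fail to reject H₀

reject H₀: no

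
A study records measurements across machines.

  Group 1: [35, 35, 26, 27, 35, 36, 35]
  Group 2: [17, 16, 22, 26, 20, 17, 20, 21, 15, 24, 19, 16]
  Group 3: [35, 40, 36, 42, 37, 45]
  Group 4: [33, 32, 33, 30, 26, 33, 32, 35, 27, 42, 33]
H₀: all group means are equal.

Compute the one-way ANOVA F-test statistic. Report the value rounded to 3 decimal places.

test statistic = 42.277

Group means [32.71, 19.42, 39.17, 32.36], grand mean 29.250
SSB = Σnᵢ(x̄ᵢ−x̄)² = 1941.026; SSW = ΣΣ(x−x̄ᵢ)² = 489.724
MSB = 1941.026/3 = 647.0087; MSW = 489.724/32 = 15.3039
F = MSB/MSW = 42.2774
df = (3, 32)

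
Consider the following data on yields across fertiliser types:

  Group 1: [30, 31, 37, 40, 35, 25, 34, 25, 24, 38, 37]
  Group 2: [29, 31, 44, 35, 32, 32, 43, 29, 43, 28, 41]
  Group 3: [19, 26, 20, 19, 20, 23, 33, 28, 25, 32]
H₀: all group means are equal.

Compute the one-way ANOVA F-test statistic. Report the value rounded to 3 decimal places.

Group means [32.36, 35.18, 24.50], grand mean 30.875
SSB = Σnᵢ(x̄ᵢ−x̄)² = 634.818; SSW = ΣΣ(x−x̄ᵢ)² = 974.682
MSB = 634.818/2 = 317.4091; MSW = 974.682/29 = 33.6097
F = MSB/MSW = 9.4440
df = (2, 29)

test statistic = 9.444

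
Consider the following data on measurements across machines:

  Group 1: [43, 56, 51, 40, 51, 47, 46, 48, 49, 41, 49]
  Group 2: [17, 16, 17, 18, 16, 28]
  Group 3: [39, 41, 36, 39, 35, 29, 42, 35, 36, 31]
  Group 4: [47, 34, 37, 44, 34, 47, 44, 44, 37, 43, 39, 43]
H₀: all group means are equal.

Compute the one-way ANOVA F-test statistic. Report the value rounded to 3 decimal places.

test statistic = 53.897

Group means [47.36, 18.67, 36.30, 41.08], grand mean 38.179
SSB = Σnᵢ(x̄ᵢ−x̄)² = 3348.848; SSW = ΣΣ(x−x̄ᵢ)² = 724.895
MSB = 3348.848/3 = 1116.2827; MSW = 724.895/35 = 20.7113
F = MSB/MSW = 53.8973
df = (3, 35)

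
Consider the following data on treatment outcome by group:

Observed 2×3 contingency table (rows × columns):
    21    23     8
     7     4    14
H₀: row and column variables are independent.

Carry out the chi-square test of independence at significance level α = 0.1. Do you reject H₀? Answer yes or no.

Row totals [52, 25], col totals [28, 27, 22], n=77
χ² = (21−18.91)²/18.91 + (23−18.23)²/18.23 + (8−14.86)²/14.86 + (7−9.09)²/9.09 + (4−8.77)²/8.77 + (14−7.14)²/7.14 = 14.2971
df = 2
p-value (upper-tail) = 0.00079
At α=0.1: p < α → reject H₀

reject H₀: yes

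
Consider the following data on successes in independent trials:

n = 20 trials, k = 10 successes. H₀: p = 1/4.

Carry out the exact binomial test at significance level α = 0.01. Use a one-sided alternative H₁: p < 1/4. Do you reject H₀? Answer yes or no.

reject H₀: no

Exact binomial: n=20, k=10, p₀=1/4=0.2500
P(X≤10) from Σ C(n,i)·p₀^i·(1−p₀)^(n−i)
p-value (one-sided, H₁ less) = 0.99606
At α=0.01: p ≥ α → fail to reject H₀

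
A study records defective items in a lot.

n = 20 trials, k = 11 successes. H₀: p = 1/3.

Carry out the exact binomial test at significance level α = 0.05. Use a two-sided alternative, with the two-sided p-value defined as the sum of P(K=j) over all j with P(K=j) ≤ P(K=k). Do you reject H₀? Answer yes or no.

reject H₀: no

Exact binomial: n=20, k=11, p₀=1/3=0.3333
P(X=j) = C(n,j)·p₀^j·(1−p₀)^(n−j); p = Σ P(X=j) over j with P(X=j) ≤ P(X=11)
p-value (two-sided) = 0.05523
At α=0.05: p ≥ α → fail to reject H₀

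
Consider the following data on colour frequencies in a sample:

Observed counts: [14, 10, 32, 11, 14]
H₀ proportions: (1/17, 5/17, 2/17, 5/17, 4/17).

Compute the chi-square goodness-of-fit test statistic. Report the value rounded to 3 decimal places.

test statistic = 87.153

n = 81; E_i = n·p_i = [4.76, 23.82, 9.53, 23.82, 19.06]
χ² = (14−4.76)²/4.76 + (10−23.82)²/23.82 + (32−9.53)²/9.53 + (11−23.82)²/23.82 + (14−19.06)²/19.06 = 87.1531
df = 4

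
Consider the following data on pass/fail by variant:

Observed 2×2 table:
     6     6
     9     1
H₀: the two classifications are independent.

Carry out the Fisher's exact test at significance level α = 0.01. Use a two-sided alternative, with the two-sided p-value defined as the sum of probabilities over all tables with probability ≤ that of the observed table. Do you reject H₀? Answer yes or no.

Margins: r₁=12, r₂=10, c₁=15, c₂=7, n=22
p_obs = C(12,6)·C(10,9)/C(22,15); sum pmf over tables with pmf ≤ p_obs
p-value (two-sided) = 0.07430
At α=0.01: p ≥ α → fail to reject H₀

reject H₀: no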